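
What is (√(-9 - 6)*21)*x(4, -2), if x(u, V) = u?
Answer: 84*I*√15 ≈ 325.33*I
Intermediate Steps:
(√(-9 - 6)*21)*x(4, -2) = (√(-9 - 6)*21)*4 = (√(-15)*21)*4 = ((I*√15)*21)*4 = (21*I*√15)*4 = 84*I*√15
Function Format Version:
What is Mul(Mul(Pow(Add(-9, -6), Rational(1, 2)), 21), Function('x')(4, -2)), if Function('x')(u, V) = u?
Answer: Mul(84, I, Pow(15, Rational(1, 2))) ≈ Mul(325.33, I)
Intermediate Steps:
Mul(Mul(Pow(Add(-9, -6), Rational(1, 2)), 21), Function('x')(4, -2)) = Mul(Mul(Pow(Add(-9, -6), Rational(1, 2)), 21), 4) = Mul(Mul(Pow(-15, Rational(1, 2)), 21), 4) = Mul(Mul(Mul(I, Pow(15, Rational(1, 2))), 21), 4) = Mul(Mul(21, I, Pow(15, Rational(1, 2))), 4) = Mul(84, I, Pow(15, Rational(1, 2)))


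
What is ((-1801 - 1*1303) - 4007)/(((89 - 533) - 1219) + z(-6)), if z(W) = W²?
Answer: 7111/1627 ≈ 4.3706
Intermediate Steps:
((-1801 - 1*1303) - 4007)/(((89 - 533) - 1219) + z(-6)) = ((-1801 - 1*1303) - 4007)/(((89 - 533) - 1219) + (-6)²) = ((-1801 - 1303) - 4007)/((-444 - 1219) + 36) = (-3104 - 4007)/(-1663 + 36) = -7111/(-1627) = -7111*(-1/1627) = 7111/1627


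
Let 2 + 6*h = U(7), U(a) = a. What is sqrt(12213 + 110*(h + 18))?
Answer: sqrt(128562)/3 ≈ 119.52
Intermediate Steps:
h = 5/6 (h = -1/3 + (1/6)*7 = -1/3 + 7/6 = 5/6 ≈ 0.83333)
sqrt(12213 + 110*(h + 18)) = sqrt(12213 + 110*(5/6 + 18)) = sqrt(12213 + 110*(113/6)) = sqrt(12213 + 6215/3) = sqrt(42854/3) = sqrt(128562)/3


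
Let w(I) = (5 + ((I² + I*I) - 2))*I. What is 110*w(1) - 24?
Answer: 526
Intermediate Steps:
w(I) = I*(3 + 2*I²) (w(I) = (5 + ((I² + I²) - 2))*I = (5 + (2*I² - 2))*I = (5 + (-2 + 2*I²))*I = (3 + 2*I²)*I = I*(3 + 2*I²))
110*w(1) - 24 = 110*(1*(3 + 2*1²)) - 24 = 110*(1*(3 + 2*1)) - 24 = 110*(1*(3 + 2)) - 24 = 110*(1*5) - 24 = 110*5 - 24 = 550 - 24 = 526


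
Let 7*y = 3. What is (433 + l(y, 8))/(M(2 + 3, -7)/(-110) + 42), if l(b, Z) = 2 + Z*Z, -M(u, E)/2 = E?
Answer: 27445/2303 ≈ 11.917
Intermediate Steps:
y = 3/7 (y = (⅐)*3 = 3/7 ≈ 0.42857)
M(u, E) = -2*E
l(b, Z) = 2 + Z²
(433 + l(y, 8))/(M(2 + 3, -7)/(-110) + 42) = (433 + (2 + 8²))/(-2*(-7)/(-110) + 42) = (433 + (2 + 64))/(14*(-1/110) + 42) = (433 + 66)/(-7/55 + 42) = 499/(2303/55) = 499*(55/2303) = 27445/2303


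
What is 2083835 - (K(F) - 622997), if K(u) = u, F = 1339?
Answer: 2705493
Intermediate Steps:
2083835 - (K(F) - 622997) = 2083835 - (1339 - 622997) = 2083835 - 1*(-621658) = 2083835 + 621658 = 2705493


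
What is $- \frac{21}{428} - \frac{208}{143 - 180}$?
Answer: $\frac{88247}{15836} \approx 5.5726$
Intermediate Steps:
$- \frac{21}{428} - \frac{208}{143 - 180} = \left(-21\right) \frac{1}{428} - \frac{208}{-37} = - \frac{21}{428} - - \frac{208}{37} = - \frac{21}{428} + \frac{208}{37} = \frac{88247}{15836}$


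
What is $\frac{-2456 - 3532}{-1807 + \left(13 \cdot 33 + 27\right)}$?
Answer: $\frac{5988}{1351} \approx 4.4323$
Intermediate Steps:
$\frac{-2456 - 3532}{-1807 + \left(13 \cdot 33 + 27\right)} = - \frac{5988}{-1807 + \left(429 + 27\right)} = - \frac{5988}{-1807 + 456} = - \frac{5988}{-1351} = \left(-5988\right) \left(- \frac{1}{1351}\right) = \frac{5988}{1351}$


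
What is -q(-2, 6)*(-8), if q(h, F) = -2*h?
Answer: 32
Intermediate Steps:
-q(-2, 6)*(-8) = -(-2)*(-2)*(-8) = -1*4*(-8) = -4*(-8) = 32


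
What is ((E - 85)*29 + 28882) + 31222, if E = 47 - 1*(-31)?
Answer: 59901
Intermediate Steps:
E = 78 (E = 47 + 31 = 78)
((E - 85)*29 + 28882) + 31222 = ((78 - 85)*29 + 28882) + 31222 = (-7*29 + 28882) + 31222 = (-203 + 28882) + 31222 = 28679 + 31222 = 59901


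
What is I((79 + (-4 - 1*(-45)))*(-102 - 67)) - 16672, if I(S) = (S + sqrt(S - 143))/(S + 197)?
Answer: -334803496/20083 - I*sqrt(20423)/20083 ≈ -16671.0 - 0.0071159*I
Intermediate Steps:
I(S) = (S + sqrt(-143 + S))/(197 + S)
I((79 + (-4 - 1*(-45)))*(-102 - 67)) - 16672 = ((79 + (-4 - 1*(-45)))*(-102 - 67) + sqrt(-143 + (79 + (-4 - 1*(-45)))*(-102 - 67)))/(197 + (79 + (-4 - 1*(-45)))*(-102 - 67)) - 16672 = ((79 + (-4 + 45))*(-169) + sqrt(-143 + (79 + (-4 + 45))*(-169)))/(197 + (79 + (-4 + 45))*(-169)) - 16672 = ((79 + 41)*(-169) + sqrt(-143 + (79 + 41)*(-169)))/(197 + (79 + 41)*(-169)) - 16672 = (120*(-169) + sqrt(-143 + 120*(-169)))/(197 + 120*(-169)) - 16672 = (-20280 + sqrt(-143 - 20280))/(197 - 20280) - 16672 = (-20280 + sqrt(-20423))/(-20083) - 16672 = -(-20280 + I*sqrt(20423))/20083 - 16672 = (20280/20083 - I*sqrt(20423)/20083) - 16672 = -334803496/20083 - I*sqrt(20423)/20083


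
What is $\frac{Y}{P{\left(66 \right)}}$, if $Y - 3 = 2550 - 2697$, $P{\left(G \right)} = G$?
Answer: $- \frac{24}{11} \approx -2.1818$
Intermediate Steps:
$Y = -144$ ($Y = 3 + \left(2550 - 2697\right) = 3 - 147 = -144$)
$\frac{Y}{P{\left(66 \right)}} = - \frac{144}{66} = \left(-144\right) \frac{1}{66} = - \frac{24}{11}$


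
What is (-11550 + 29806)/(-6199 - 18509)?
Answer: -4564/6177 ≈ -0.73887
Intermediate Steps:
(-11550 + 29806)/(-6199 - 18509) = 18256/(-24708) = 18256*(-1/24708) = -4564/6177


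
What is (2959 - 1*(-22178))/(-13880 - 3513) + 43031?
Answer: 748413046/17393 ≈ 43030.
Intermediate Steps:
(2959 - 1*(-22178))/(-13880 - 3513) + 43031 = (2959 + 22178)/(-17393) + 43031 = 25137*(-1/17393) + 43031 = -25137/17393 + 43031 = 748413046/17393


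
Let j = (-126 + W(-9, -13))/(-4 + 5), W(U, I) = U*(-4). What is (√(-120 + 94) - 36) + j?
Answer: -126 + I*√26 ≈ -126.0 + 5.099*I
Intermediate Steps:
W(U, I) = -4*U
j = -90 (j = (-126 - 4*(-9))/(-4 + 5) = (-126 + 36)/1 = -90*1 = -90)
(√(-120 + 94) - 36) + j = (√(-120 + 94) - 36) - 90 = (√(-26) - 36) - 90 = (I*√26 - 36) - 90 = (-36 + I*√26) - 90 = -126 + I*√26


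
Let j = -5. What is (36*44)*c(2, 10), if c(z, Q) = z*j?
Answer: -15840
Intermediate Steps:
c(z, Q) = -5*z (c(z, Q) = z*(-5) = -5*z)
(36*44)*c(2, 10) = (36*44)*(-5*2) = 1584*(-10) = -15840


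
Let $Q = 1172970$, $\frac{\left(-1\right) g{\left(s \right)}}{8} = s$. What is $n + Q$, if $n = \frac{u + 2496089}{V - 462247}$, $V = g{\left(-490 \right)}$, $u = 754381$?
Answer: $\frac{537600570720}{458327} \approx 1.173 \cdot 10^{6}$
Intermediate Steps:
$g{\left(s \right)} = - 8 s$
$V = 3920$ ($V = \left(-8\right) \left(-490\right) = 3920$)
$n = - \frac{3250470}{458327}$ ($n = \frac{754381 + 2496089}{3920 - 462247} = \frac{3250470}{-458327} = 3250470 \left(- \frac{1}{458327}\right) = - \frac{3250470}{458327} \approx -7.092$)
$n + Q = - \frac{3250470}{458327} + 1172970 = \frac{537600570720}{458327}$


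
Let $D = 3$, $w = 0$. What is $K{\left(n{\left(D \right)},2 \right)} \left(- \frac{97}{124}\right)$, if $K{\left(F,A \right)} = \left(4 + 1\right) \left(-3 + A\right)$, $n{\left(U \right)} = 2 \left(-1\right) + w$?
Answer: $\frac{485}{124} \approx 3.9113$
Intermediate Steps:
$n{\left(U \right)} = -2$ ($n{\left(U \right)} = 2 \left(-1\right) + 0 = -2 + 0 = -2$)
$K{\left(F,A \right)} = -15 + 5 A$ ($K{\left(F,A \right)} = 5 \left(-3 + A\right) = -15 + 5 A$)
$K{\left(n{\left(D \right)},2 \right)} \left(- \frac{97}{124}\right) = \left(-15 + 5 \cdot 2\right) \left(- \frac{97}{124}\right) = \left(-15 + 10\right) \left(\left(-97\right) \frac{1}{124}\right) = \left(-5\right) \left(- \frac{97}{124}\right) = \frac{485}{124}$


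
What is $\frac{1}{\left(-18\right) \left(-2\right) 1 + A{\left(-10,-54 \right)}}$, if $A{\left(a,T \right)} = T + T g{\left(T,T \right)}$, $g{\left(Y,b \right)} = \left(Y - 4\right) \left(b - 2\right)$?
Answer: $- \frac{1}{175410} \approx -5.7009 \cdot 10^{-6}$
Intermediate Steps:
$g{\left(Y,b \right)} = \left(-4 + Y\right) \left(-2 + b\right)$
$A{\left(a,T \right)} = T + T \left(8 + T^{2} - 6 T\right)$ ($A{\left(a,T \right)} = T + T \left(8 - 4 T - 2 T + T T\right) = T + T \left(8 - 4 T - 2 T + T^{2}\right) = T + T \left(8 + T^{2} - 6 T\right)$)
$\frac{1}{\left(-18\right) \left(-2\right) 1 + A{\left(-10,-54 \right)}} = \frac{1}{\left(-18\right) \left(-2\right) 1 - 54 \left(9 + \left(-54\right)^{2} - -324\right)} = \frac{1}{36 \cdot 1 - 54 \left(9 + 2916 + 324\right)} = \frac{1}{36 - 175446} = \frac{1}{-175410} = - \frac{1}{175410}$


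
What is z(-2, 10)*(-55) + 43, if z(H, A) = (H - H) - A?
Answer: 593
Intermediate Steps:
z(H, A) = -A (z(H, A) = 0 - A = -A)
z(-2, 10)*(-55) + 43 = -1*10*(-55) + 43 = -10*(-55) + 43 = 550 + 43 = 593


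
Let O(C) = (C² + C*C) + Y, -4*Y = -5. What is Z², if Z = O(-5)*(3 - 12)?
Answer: 3404025/16 ≈ 2.1275e+5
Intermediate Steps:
Y = 5/4 (Y = -¼*(-5) = 5/4 ≈ 1.2500)
O(C) = 5/4 + 2*C² (O(C) = (C² + C*C) + 5/4 = (C² + C²) + 5/4 = 2*C² + 5/4 = 5/4 + 2*C²)
Z = -1845/4 (Z = (5/4 + 2*(-5)²)*(3 - 12) = (5/4 + 2*25)*(-9) = (5/4 + 50)*(-9) = (205/4)*(-9) = -1845/4 ≈ -461.25)
Z² = (-1845/4)² = 3404025/16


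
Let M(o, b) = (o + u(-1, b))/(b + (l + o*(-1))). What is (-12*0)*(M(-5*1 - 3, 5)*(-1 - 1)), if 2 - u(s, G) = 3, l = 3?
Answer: 0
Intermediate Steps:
u(s, G) = -1 (u(s, G) = 2 - 1*3 = 2 - 3 = -1)
M(o, b) = (-1 + o)/(3 + b - o) (M(o, b) = (o - 1)/(b + (3 + o*(-1))) = (-1 + o)/(b + (3 - o)) = (-1 + o)/(3 + b - o))
(-12*0)*(M(-5*1 - 3, 5)*(-1 - 1)) = (-12*0)*(((-1 + (-5*1 - 3))/(3 + 5 - (-5*1 - 3)))*(-1 - 1)) = 0*(((-1 + (-5 - 3))/(3 + 5 - (-5 - 3)))*(-2)) = 0*(((-1 - 8)/(3 + 5 - 1*(-8)))*(-2)) = 0*((-9/(3 + 5 + 8))*(-2)) = 0*((-9/16)*(-2)) = 0*(((1/16)*(-9))*(-2)) = 0*(-9/16*(-2)) = 0*(9/8) = 0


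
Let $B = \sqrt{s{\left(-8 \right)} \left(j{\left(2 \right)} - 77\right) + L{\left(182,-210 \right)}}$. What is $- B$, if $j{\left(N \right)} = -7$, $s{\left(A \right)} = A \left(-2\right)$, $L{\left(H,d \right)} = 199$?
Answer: $- i \sqrt{1145} \approx - 33.838 i$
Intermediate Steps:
$s{\left(A \right)} = - 2 A$
$B = i \sqrt{1145}$ ($B = \sqrt{\left(-2\right) \left(-8\right) \left(-7 - 77\right) + 199} = \sqrt{16 \left(-84\right) + 199} = \sqrt{-1344 + 199} = \sqrt{-1145} = i \sqrt{1145} \approx 33.838 i$)
$- B = - i \sqrt{1145}$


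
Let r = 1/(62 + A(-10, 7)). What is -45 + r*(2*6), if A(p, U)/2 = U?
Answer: -852/19 ≈ -44.842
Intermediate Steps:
A(p, U) = 2*U
r = 1/76 (r = 1/(62 + 2*7) = 1/(62 + 14) = 1/76 ≈ 0.013158)
-45 + r*(2*6) = -45 + (2*6)/76 = -45 + (1/76)*12 = -45 + 3/19 = -852/19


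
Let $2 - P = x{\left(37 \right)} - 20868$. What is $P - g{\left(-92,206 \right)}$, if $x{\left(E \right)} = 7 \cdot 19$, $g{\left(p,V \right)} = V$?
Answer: $20531$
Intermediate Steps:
$x{\left(E \right)} = 133$
$P = 20737$ ($P = 2 - \left(133 - 20868\right) = 2 - -20735 = 2 + 20735 = 20737$)
$P - g{\left(-92,206 \right)} = 20737 - 206 = 20531$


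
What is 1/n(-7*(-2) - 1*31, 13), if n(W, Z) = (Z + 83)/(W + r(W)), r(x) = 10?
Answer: -7/96 ≈ -0.072917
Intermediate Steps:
n(W, Z) = (83 + Z)/(10 + W) (n(W, Z) = (Z + 83)/(W + 10) = (83 + Z)/(10 + W))
1/n(-7*(-2) - 1*31, 13) = 1/((83 + 13)/(10 + (-7*(-2) - 1*31))) = 1/(96/(10 + (14 - 31))) = 1/(96/(10 - 17)) = 1/(96/(-7)) = 1/(-⅐*96) = 1/(-96/7) = -7/96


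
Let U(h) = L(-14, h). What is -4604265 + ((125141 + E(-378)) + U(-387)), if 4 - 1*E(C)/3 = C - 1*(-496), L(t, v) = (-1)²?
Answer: -4479465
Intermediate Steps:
L(t, v) = 1
U(h) = 1
E(C) = -1476 - 3*C (E(C) = 12 - 3*(C - 1*(-496)) = 12 - 3*(C + 496) = 12 - 3*(496 + C) = 12 + (-1488 - 3*C) = -1476 - 3*C)
-4604265 + ((125141 + E(-378)) + U(-387)) = -4604265 + ((125141 + (-1476 - 3*(-378))) + 1) = -4604265 + ((125141 + (-1476 + 1134)) + 1) = -4604265 + ((125141 - 342) + 1) = -4604265 + (124799 + 1) = -4604265 + 124800 = -4479465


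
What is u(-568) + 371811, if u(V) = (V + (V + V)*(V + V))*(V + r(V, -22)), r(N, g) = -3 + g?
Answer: -764555493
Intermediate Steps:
u(V) = (-25 + V)*(V + 4*V**2) (u(V) = (V + (V + V)*(V + V))*(V + (-3 - 22)) = (V + (2*V)*(2*V))*(V - 25) = (V + 4*V**2)*(-25 + V) = (-25 + V)*(V + 4*V**2))
u(-568) + 371811 = -568*(-25 - 99*(-568) + 4*(-568)**2) + 371811 = -568*(-25 + 56232 + 4*322624) + 371811 = -568*(-25 + 56232 + 1290496) + 371811 = -568*1346703 + 371811 = -764927304 + 371811 = -764555493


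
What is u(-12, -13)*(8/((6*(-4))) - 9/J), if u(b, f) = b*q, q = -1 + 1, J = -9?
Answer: 0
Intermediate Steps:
q = 0
u(b, f) = 0 (u(b, f) = b*0 = 0)
u(-12, -13)*(8/((6*(-4))) - 9/J) = 0*(8/((6*(-4))) - 9/(-9)) = 0*(8/(-24) - 9*(-⅑)) = 0*(8*(-1/24) + 1) = 0*(-⅓ + 1) = 0*(⅔) = 0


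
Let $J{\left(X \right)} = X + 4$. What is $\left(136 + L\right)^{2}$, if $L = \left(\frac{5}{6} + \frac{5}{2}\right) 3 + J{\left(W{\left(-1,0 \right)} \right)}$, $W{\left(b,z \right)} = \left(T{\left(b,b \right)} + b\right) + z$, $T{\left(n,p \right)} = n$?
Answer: $21904$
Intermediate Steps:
$W{\left(b,z \right)} = z + 2 b$ ($W{\left(b,z \right)} = \left(b + b\right) + z = 2 b + z = z + 2 b$)
$J{\left(X \right)} = 4 + X$
$L = 12$ ($L = \left(\frac{5}{6} + \frac{5}{2}\right) 3 + \left(4 + \left(0 + 2 \left(-1\right)\right)\right) = \left(5 \cdot \frac{1}{6} + 5 \cdot \frac{1}{2}\right) 3 + \left(4 + \left(0 - 2\right)\right) = \left(\frac{5}{6} + \frac{5}{2}\right) 3 + \left(4 - 2\right) = \frac{10}{3} \cdot 3 + 2 = 10 + 2 = 12$)
$\left(136 + L\right)^{2} = \left(136 + 12\right)^{2} = 148^{2} = 21904$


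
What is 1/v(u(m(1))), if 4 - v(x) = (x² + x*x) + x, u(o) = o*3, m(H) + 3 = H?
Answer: -1/62 ≈ -0.016129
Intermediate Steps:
m(H) = -3 + H
u(o) = 3*o
v(x) = 4 - x - 2*x² (v(x) = 4 - ((x² + x*x) + x) = 4 - ((x² + x²) + x) = 4 - (2*x² + x) = 4 - (x + 2*x²) = 4 + (-x - 2*x²) = 4 - x - 2*x²)
1/v(u(m(1))) = 1/(4 - 3*(-3 + 1) - 2*9*(-3 + 1)²) = 1/(4 - 3*(-2) - 2*(3*(-2))²) = 1/(4 - 1*(-6) - 2*(-6)²) = 1/(4 + 6 - 2*36) = 1/(4 + 6 - 72) = 1/(-62) = -1/62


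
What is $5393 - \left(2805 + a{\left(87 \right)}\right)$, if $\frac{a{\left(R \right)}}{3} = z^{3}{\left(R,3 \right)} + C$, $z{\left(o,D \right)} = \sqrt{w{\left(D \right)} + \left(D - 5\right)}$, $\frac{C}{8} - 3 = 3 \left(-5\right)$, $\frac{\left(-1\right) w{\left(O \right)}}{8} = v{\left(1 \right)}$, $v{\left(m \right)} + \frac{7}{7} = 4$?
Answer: $2876 + 78 i \sqrt{26} \approx 2876.0 + 397.72 i$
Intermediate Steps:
$v{\left(m \right)} = 3$ ($v{\left(m \right)} = -1 + 4 = 3$)
$w{\left(O \right)} = -24$ ($w{\left(O \right)} = \left(-8\right) 3 = -24$)
$C = -96$ ($C = 24 + 8 \cdot 3 \left(-5\right) = 24 + 8 \left(-15\right) = 24 - 120 = -96$)
$z{\left(o,D \right)} = \sqrt{-29 + D}$ ($z{\left(o,D \right)} = \sqrt{-24 + \left(D - 5\right)} = \sqrt{-24 + \left(-5 + D\right)} = \sqrt{-29 + D}$)
$a{\left(R \right)} = -288 - 78 i \sqrt{26}$ ($a{\left(R \right)} = 3 \left(\left(\sqrt{-29 + 3}\right)^{3} - 96\right) = 3 \left(\left(\sqrt{-26}\right)^{3} - 96\right) = 3 \left(\left(i \sqrt{26}\right)^{3} - 96\right) = 3 \left(- 26 i \sqrt{26} - 96\right) = 3 \left(-96 - 26 i \sqrt{26}\right) = -288 - 78 i \sqrt{26}$)
$5393 - \left(2805 + a{\left(87 \right)}\right) = 5393 - \left(2517 - 78 i \sqrt{26}\right) = 2876 + 78 i \sqrt{26}$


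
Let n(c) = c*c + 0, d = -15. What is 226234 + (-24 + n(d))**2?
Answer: 266635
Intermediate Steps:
n(c) = c**2 (n(c) = c**2 + 0 = c**2)
226234 + (-24 + n(d))**2 = 226234 + (-24 + (-15)**2)**2 = 226234 + (-24 + 225)**2 = 226234 + 201**2 = 226234 + 40401 = 266635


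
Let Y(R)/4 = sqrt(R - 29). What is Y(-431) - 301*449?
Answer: -135149 + 8*I*sqrt(115) ≈ -1.3515e+5 + 85.79*I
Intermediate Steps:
Y(R) = 4*sqrt(-29 + R) (Y(R) = 4*sqrt(R - 29) = 4*sqrt(-29 + R))
Y(-431) - 301*449 = 4*sqrt(-29 - 431) - 301*449 = 4*sqrt(-460) - 135149 = 4*(2*I*sqrt(115)) - 135149 = 8*I*sqrt(115) - 135149 = -135149 + 8*I*sqrt(115)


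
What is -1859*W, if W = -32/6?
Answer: 29744/3 ≈ 9914.7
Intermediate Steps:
W = -16/3 (W = -32*⅙ = -16/3 ≈ -5.3333)
-1859*W = -1859*(-16/3) = 29744/3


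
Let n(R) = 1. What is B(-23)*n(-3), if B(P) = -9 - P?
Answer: 14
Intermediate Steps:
B(-23)*n(-3) = (-9 - 1*(-23))*1 = (-9 + 23)*1 = 14*1 = 14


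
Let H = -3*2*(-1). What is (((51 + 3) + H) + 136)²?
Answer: 38416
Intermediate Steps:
H = 6 (H = -6*(-1) = 6)
(((51 + 3) + H) + 136)² = (((51 + 3) + 6) + 136)² = ((54 + 6) + 136)² = (60 + 136)² = 196² = 38416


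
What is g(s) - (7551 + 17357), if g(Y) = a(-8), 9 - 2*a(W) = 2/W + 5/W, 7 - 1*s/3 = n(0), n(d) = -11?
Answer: -398449/16 ≈ -24903.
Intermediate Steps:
s = 54 (s = 21 - 3*(-11) = 21 + 33 = 54)
a(W) = 9/2 - 7/(2*W) (a(W) = 9/2 - (2/W + 5/W)/2 = 9/2 - 7/(2*W))
g(Y) = 79/16 (g(Y) = (½)*(-7 + 9*(-8))/(-8) = (½)*(-⅛)*(-7 - 72) = (½)*(-⅛)*(-79) = 79/16)
g(s) - (7551 + 17357) = 79/16 - (7551 + 17357) = 79/16 - 1*24908 = 79/16 - 24908 = -398449/16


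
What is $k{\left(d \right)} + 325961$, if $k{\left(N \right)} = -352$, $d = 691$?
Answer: $325609$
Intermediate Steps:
$k{\left(d \right)} + 325961 = -352 + 325961 = 325609$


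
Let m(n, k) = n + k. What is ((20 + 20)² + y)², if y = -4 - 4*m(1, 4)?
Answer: 2483776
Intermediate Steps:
m(n, k) = k + n
y = -24 (y = -4 - 4*(4 + 1) = -4 - 4*5 = -4 - 20 = -24)
((20 + 20)² + y)² = ((20 + 20)² - 24)² = (40² - 24)² = (1600 - 24)² = 1576² = 2483776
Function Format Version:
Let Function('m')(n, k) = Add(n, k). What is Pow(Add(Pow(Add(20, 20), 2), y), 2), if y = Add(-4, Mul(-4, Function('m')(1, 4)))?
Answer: 2483776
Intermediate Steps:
Function('m')(n, k) = Add(k, n)
y = -24 (y = Add(-4, Mul(-4, Add(4, 1))) = Add(-4, Mul(-4, 5)) = Add(-4, -20) = -24)
Pow(Add(Pow(Add(20, 20), 2), y), 2) = Pow(Add(Pow(Add(20, 20), 2), -24), 2) = Pow(Add(Pow(40, 2), -24), 2) = Pow(Add(1600, -24), 2) = Pow(1576, 2) = 2483776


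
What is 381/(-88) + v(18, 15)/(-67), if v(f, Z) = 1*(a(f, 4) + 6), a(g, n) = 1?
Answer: -26143/5896 ≈ -4.4340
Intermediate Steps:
v(f, Z) = 7 (v(f, Z) = 1*(1 + 6) = 1*7 = 7)
381/(-88) + v(18, 15)/(-67) = 381/(-88) + 7/(-67) = 381*(-1/88) + 7*(-1/67) = -381/88 - 7/67 = -26143/5896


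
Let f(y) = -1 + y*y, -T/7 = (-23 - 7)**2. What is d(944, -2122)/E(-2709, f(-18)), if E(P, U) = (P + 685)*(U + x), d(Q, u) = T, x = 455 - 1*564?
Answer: 1575/108284 ≈ 0.014545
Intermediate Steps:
T = -6300 (T = -7*(-23 - 7)**2 = -7*(-30)**2 = -7*900 = -6300)
x = -109 (x = 455 - 564 = -109)
f(y) = -1 + y**2
d(Q, u) = -6300
E(P, U) = (-109 + U)*(685 + P) (E(P, U) = (P + 685)*(U - 109) = (685 + P)*(-109 + U) = (-109 + U)*(685 + P))
d(944, -2122)/E(-2709, f(-18)) = -6300/(-74665 - 109*(-2709) + 685*(-1 + (-18)**2) - 2709*(-1 + (-18)**2)) = -6300/(-74665 + 295281 + 685*(-1 + 324) - 2709*(-1 + 324)) = -6300/(-74665 + 295281 + 685*323 - 2709*323) = -6300/(-74665 + 295281 + 221255 - 875007) = -6300/(-433136) = -6300*(-1/433136) = 1575/108284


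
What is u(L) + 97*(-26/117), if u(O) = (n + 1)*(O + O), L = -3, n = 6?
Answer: -572/9 ≈ -63.556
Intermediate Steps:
u(O) = 14*O (u(O) = (6 + 1)*(O + O) = 7*(2*O) = 14*O)
u(L) + 97*(-26/117) = 14*(-3) + 97*(-26/117) = -42 + 97*(-26*1/117) = -42 + 97*(-2/9) = -42 - 194/9 = -572/9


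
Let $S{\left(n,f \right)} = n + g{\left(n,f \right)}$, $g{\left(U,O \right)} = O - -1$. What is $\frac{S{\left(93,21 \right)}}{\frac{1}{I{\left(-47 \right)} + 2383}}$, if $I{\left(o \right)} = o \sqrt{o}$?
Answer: $274045 - 5405 i \sqrt{47} \approx 2.7405 \cdot 10^{5} - 37055.0 i$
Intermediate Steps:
$g{\left(U,O \right)} = 1 + O$ ($g{\left(U,O \right)} = O + 1 = 1 + O$)
$I{\left(o \right)} = o^{\frac{3}{2}}$
$S{\left(n,f \right)} = 1 + f + n$ ($S{\left(n,f \right)} = n + \left(1 + f\right) = 1 + f + n$)
$\frac{S{\left(93,21 \right)}}{\frac{1}{I{\left(-47 \right)} + 2383}} = \frac{1 + 21 + 93}{\frac{1}{\left(-47\right)^{\frac{3}{2}} + 2383}} = \frac{115}{\frac{1}{- 47 i \sqrt{47} + 2383}} = \frac{115}{\frac{1}{2383 - 47 i \sqrt{47}}} = 115 \left(2383 - 47 i \sqrt{47}\right) = 274045 - 5405 i \sqrt{47}$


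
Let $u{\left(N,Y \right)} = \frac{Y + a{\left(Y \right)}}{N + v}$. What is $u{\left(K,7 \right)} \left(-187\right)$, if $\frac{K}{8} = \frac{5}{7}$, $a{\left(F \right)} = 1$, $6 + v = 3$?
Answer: $- \frac{10472}{19} \approx -551.16$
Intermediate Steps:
$v = -3$ ($v = -6 + 3 = -3$)
$K = \frac{40}{7}$ ($K = 8 \cdot \frac{5}{7} = \frac{40}{7} \approx 5.7143$)
$u{\left(N,Y \right)} = \frac{1 + Y}{-3 + N}$ ($u{\left(N,Y \right)} = \frac{Y + 1}{N - 3} = \frac{1 + Y}{-3 + N}$)
$u{\left(K,7 \right)} \left(-187\right) = \frac{1 + 7}{-3 + \frac{40}{7}} \left(-187\right) = \frac{1}{\frac{19}{7}} \cdot 8 \left(-187\right) = \frac{7}{19} \cdot 8 \left(-187\right) = \frac{56}{19} \left(-187\right) = - \frac{10472}{19}$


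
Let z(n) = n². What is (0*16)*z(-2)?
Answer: 0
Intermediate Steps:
(0*16)*z(-2) = (0*16)*(-2)² = 0*4 = 0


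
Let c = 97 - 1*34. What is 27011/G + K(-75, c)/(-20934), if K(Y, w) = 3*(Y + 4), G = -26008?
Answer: -93318095/90741912 ≈ -1.0284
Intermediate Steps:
c = 63 (c = 97 - 34 = 63)
K(Y, w) = 12 + 3*Y (K(Y, w) = 3*(4 + Y) = 12 + 3*Y)
27011/G + K(-75, c)/(-20934) = 27011/(-26008) + (12 + 3*(-75))/(-20934) = 27011*(-1/26008) + (12 - 225)*(-1/20934) = -27011/26008 - 213*(-1/20934) = -27011/26008 + 71/6978 = -93318095/90741912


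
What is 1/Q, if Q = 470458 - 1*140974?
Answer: 1/329484 ≈ 3.0350e-6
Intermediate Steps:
Q = 329484 (Q = 470458 - 140974 = 329484)
1/Q = 1/329484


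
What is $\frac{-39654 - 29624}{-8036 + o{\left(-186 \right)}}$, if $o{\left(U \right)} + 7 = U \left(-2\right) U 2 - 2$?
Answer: $\frac{69278}{146429} \approx 0.47312$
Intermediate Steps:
$o{\left(U \right)} = -9 - 4 U^{2}$ ($o{\left(U \right)} = -7 + \left(U \left(-2\right) U 2 - 2\right) = -7 + \left(- 2 U U 2 - 2\right) = -7 + \left(- 2 U^{2} \cdot 2 - 2\right) = -7 - \left(2 + 4 U^{2}\right) = -9 - 4 U^{2}$)
$\frac{-39654 - 29624}{-8036 + o{\left(-186 \right)}} = \frac{-39654 - 29624}{-8036 - \left(9 + 4 \left(-186\right)^{2}\right)} = - \frac{69278}{-8036 - 138393} = - \frac{69278}{-146429} = \left(-69278\right) \left(- \frac{1}{146429}\right) = \frac{69278}{146429}$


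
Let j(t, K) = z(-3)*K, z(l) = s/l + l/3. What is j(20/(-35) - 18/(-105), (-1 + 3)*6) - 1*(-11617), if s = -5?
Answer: 11625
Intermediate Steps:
z(l) = -5/l + l/3
j(t, K) = 2*K/3 (j(t, K) = (-5/(-3) + (⅓)*(-3))*K = (-5*(-⅓) - 1)*K = (5/3 - 1)*K = 2*K/3)
j(20/(-35) - 18/(-105), (-1 + 3)*6) - 1*(-11617) = 2*((-1 + 3)*6)/3 - 1*(-11617) = 2*(2*6)/3 + 11617 = (⅔)*12 + 11617 = 8 + 11617 = 11625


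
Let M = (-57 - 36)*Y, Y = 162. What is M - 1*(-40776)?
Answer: 25710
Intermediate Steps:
M = -15066 (M = (-57 - 36)*162 = -93*162 = -15066)
M - 1*(-40776) = -15066 - 1*(-40776) = -15066 + 40776 = 25710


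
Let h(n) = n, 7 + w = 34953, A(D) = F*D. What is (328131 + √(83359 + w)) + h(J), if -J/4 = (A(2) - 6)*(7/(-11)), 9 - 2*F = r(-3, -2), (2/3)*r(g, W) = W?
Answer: 3609609/11 + 3*√13145 ≈ 3.2849e+5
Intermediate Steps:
r(g, W) = 3*W/2
F = 6 (F = 9/2 - 3*(-2)/4 = 9/2 - ½*(-3) = 9/2 + 3/2 = 6)
A(D) = 6*D
w = 34946 (w = -7 + 34953 = 34946)
J = 168/11 (J = -4*(6*2 - 6)*7/(-11) = -4*(12 - 6)*7*(-1/11) = -24*(-7)/11 = -4*(-42/11) = 168/11 ≈ 15.273)
(328131 + √(83359 + w)) + h(J) = (328131 + √(83359 + 34946)) + 168/11 = (328131 + √118305) + 168/11 = (328131 + 3*√13145) + 168/11 = 3609609/11 + 3*√13145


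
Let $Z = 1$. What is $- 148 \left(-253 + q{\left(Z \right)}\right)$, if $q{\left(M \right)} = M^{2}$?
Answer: $37296$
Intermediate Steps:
$- 148 \left(-253 + q{\left(Z \right)}\right) = - 148 \left(-253 + 1^{2}\right) = - 148 \left(-253 + 1\right) = \left(-148\right) \left(-252\right) = 37296$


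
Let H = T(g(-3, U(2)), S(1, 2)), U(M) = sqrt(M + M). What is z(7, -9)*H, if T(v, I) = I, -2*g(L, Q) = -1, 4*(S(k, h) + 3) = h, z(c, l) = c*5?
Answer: -175/2 ≈ -87.500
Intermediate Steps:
U(M) = sqrt(2)*sqrt(M) (U(M) = sqrt(2*M) = sqrt(2)*sqrt(M))
z(c, l) = 5*c
S(k, h) = -3 + h/4
g(L, Q) = 1/2 (g(L, Q) = -1/2*(-1) = 1/2)
H = -5/2 (H = -3 + (1/4)*2 = -3 + 1/2 = -5/2 ≈ -2.5000)
z(7, -9)*H = (5*7)*(-5/2) = 35*(-5/2) = -175/2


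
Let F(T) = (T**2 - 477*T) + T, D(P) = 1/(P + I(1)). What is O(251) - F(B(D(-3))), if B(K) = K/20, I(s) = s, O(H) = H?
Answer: 382559/1600 ≈ 239.10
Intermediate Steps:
D(P) = 1/(1 + P) (D(P) = 1/(P + 1) = 1/(1 + P))
B(K) = K/20 (B(K) = K*(1/20) = K/20)
F(T) = T**2 - 476*T
O(251) - F(B(D(-3))) = 251 - 1/(20*(1 - 3))*(-476 + 1/(20*(1 - 3))) = 251 - (1/20)/(-2)*(-476 + (1/20)/(-2)) = 251 - (1/20)*(-1/2)*(-476 + (1/20)*(-1/2)) = 251 - (-1)*(-476 - 1/40)/40 = 251 - (-1)*(-19041)/(40*40) = 251 - 1*19041/1600 = 251 - 19041/1600 = 382559/1600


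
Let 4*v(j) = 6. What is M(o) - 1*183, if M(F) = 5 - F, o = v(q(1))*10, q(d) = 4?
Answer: -193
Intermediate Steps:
v(j) = 3/2 (v(j) = (¼)*6 = 3/2)
o = 15 (o = (3/2)*10 = 15)
M(o) - 1*183 = (5 - 1*15) - 1*183 = (5 - 15) - 183 = -10 - 183 = -193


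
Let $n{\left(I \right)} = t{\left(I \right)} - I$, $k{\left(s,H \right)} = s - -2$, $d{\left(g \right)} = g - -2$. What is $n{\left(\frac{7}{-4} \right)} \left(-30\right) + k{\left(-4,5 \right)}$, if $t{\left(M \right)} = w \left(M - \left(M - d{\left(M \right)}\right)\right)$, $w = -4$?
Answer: $- \frac{49}{2} \approx -24.5$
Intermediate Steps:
$d{\left(g \right)} = 2 + g$ ($d{\left(g \right)} = g + 2 = 2 + g$)
$t{\left(M \right)} = -8 - 4 M$ ($t{\left(M \right)} = - 4 \left(M + \left(\left(2 + M\right) - M\right)\right) = - 4 \left(M + 2\right) = - 4 \left(2 + M\right) = -8 - 4 M$)
$k{\left(s,H \right)} = 2 + s$ ($k{\left(s,H \right)} = s + 2 = 2 + s$)
$n{\left(I \right)} = -8 - 5 I$ ($n{\left(I \right)} = \left(-8 - 4 I\right) - I = -8 - 5 I$)
$n{\left(\frac{7}{-4} \right)} \left(-30\right) + k{\left(-4,5 \right)} = \left(-8 - 5 \frac{7}{-4}\right) \left(-30\right) + \left(2 - 4\right) = \left(-8 - 5 \cdot 7 \left(- \frac{1}{4}\right)\right) \left(-30\right) - 2 = \left(-8 - - \frac{35}{4}\right) \left(-30\right) - 2 = \left(-8 + \frac{35}{4}\right) \left(-30\right) - 2 = \frac{3}{4} \left(-30\right) - 2 = - \frac{45}{2} - 2 = - \frac{49}{2}$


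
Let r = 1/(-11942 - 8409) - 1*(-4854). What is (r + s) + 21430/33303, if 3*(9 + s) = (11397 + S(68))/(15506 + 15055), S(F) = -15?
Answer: 33456306794766638/6904232659011 ≈ 4845.8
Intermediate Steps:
r = 98783753/20351 (r = 1/(-20351) + 4854 = -1/20351 + 4854 = 98783753/20351 ≈ 4854.0)
s = -271255/30561 (s = -9 + ((11397 - 15)/(15506 + 15055))/3 = -9 + (11382/30561)/3 = -9 + (11382*(1/30561))/3 = -9 + (1/3)*(3794/10187) = -9 + 3794/30561 = -271255/30561 ≈ -8.8759)
(r + s) + 21430/33303 = (98783753/20351 - 271255/30561) + 21430/33303 = 3013409964928/621946911 + 21430*(1/33303) = 3013409964928/621946911 + 21430/33303 = 33456306794766638/6904232659011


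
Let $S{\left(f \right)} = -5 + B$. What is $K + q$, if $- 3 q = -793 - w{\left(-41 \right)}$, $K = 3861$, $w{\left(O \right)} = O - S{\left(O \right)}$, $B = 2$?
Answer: $\frac{12338}{3} \approx 4112.7$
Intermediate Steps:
$S{\left(f \right)} = -3$ ($S{\left(f \right)} = -5 + 2 = -3$)
$w{\left(O \right)} = 3 + O$ ($w{\left(O \right)} = O - -3 = O + 3 = 3 + O$)
$q = \frac{755}{3}$ ($q = - \frac{-793 - \left(3 - 41\right)}{3} = - \frac{-793 - -38}{3} = - \frac{-793 + 38}{3} = \left(- \frac{1}{3}\right) \left(-755\right) = \frac{755}{3} \approx 251.67$)
$K + q = 3861 + \frac{755}{3} = \frac{12338}{3}$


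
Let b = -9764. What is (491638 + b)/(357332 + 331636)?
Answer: 240937/344484 ≈ 0.69941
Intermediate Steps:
(491638 + b)/(357332 + 331636) = (491638 - 9764)/(357332 + 331636) = 481874/688968 = 481874*(1/688968) = 240937/344484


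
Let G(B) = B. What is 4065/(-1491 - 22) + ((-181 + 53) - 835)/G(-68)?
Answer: 69447/6052 ≈ 11.475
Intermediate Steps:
4065/(-1491 - 22) + ((-181 + 53) - 835)/G(-68) = 4065/(-1491 - 22) + ((-181 + 53) - 835)/(-68) = 4065/(-1513) + (-128 - 835)*(-1/68) = 4065*(-1/1513) - 963*(-1/68) = -4065/1513 + 963/68 = 69447/6052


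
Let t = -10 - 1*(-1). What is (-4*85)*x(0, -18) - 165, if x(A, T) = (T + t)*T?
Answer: -165405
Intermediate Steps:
t = -9 (t = -10 + 1 = -9)
x(A, T) = T*(-9 + T) (x(A, T) = (T - 9)*T = (-9 + T)*T = T*(-9 + T))
(-4*85)*x(0, -18) - 165 = (-4*85)*(-18*(-9 - 18)) - 165 = -(-6120)*(-27) - 165 = -340*486 - 165 = -165240 - 165 = -165405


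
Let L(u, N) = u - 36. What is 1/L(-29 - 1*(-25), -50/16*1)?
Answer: -1/40 ≈ -0.025000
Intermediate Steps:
L(u, N) = -36 + u
1/L(-29 - 1*(-25), -50/16*1) = 1/(-36 + (-29 - 1*(-25))) = 1/(-36 + (-29 + 25)) = 1/(-36 - 4) = 1/(-40) = -1/40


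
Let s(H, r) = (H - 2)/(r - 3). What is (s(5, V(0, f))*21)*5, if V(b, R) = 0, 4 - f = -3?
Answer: -105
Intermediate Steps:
f = 7 (f = 4 - 1*(-3) = 4 + 3 = 7)
s(H, r) = (-2 + H)/(-3 + r)
(s(5, V(0, f))*21)*5 = (((-2 + 5)/(-3 + 0))*21)*5 = ((3/(-3))*21)*5 = (-1/3*3*21)*5 = -1*21*5 = -21*5 = -105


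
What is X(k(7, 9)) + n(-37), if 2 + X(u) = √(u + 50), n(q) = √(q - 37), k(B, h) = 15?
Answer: -2 + √65 + I*√74 ≈ 6.0623 + 8.6023*I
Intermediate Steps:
n(q) = √(-37 + q)
X(u) = -2 + √(50 + u) (X(u) = -2 + √(u + 50) = -2 + √(50 + u))
X(k(7, 9)) + n(-37) = (-2 + √(50 + 15)) + √(-37 - 37) = (-2 + √65) + √(-74) = (-2 + √65) + I*√74 = -2 + √65 + I*√74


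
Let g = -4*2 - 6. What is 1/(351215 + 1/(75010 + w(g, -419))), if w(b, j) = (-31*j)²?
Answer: 168789131/59281274644166 ≈ 2.8473e-6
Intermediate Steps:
g = -14 (g = -8 - 6 = -14)
w(b, j) = 961*j²
1/(351215 + 1/(75010 + w(g, -419))) = 1/(351215 + 1/(75010 + 961*(-419)²)) = 1/(351215 + 1/(75010 + 961*175561)) = 1/(351215 + 1/(75010 + 168714121)) = 1/(351215 + 1/168789131) = 1/(59281274644166/168789131) = 168789131/59281274644166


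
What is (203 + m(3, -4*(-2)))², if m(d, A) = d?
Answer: 42436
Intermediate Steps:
(203 + m(3, -4*(-2)))² = (203 + 3)² = 206² = 42436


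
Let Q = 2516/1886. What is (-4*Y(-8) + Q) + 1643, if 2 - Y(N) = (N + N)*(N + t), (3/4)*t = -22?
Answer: 11388613/2829 ≈ 4025.7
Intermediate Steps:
t = -88/3 (t = (4/3)*(-22) = -88/3 ≈ -29.333)
Q = 1258/943 (Q = 2516*(1/1886) = 1258/943 ≈ 1.3340)
Y(N) = 2 - 2*N*(-88/3 + N) (Y(N) = 2 - (N + N)*(N - 88/3) = 2 - 2*N*(-88/3 + N))
(-4*Y(-8) + Q) + 1643 = (-4*(2 - 2*(-8)² + (176/3)*(-8)) + 1258/943) + 1643 = (-4*(2 - 2*64 - 1408/3) + 1258/943) + 1643 = (-4*(2 - 128 - 1408/3) + 1258/943) + 1643 = (-4*(-1786/3) + 1258/943) + 1643 = (7144/3 + 1258/943) + 1643 = 6740566/2829 + 1643 = 11388613/2829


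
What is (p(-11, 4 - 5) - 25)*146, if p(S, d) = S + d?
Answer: -5402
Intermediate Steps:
(p(-11, 4 - 5) - 25)*146 = ((-11 + (4 - 5)) - 25)*146 = ((-11 - 1) - 25)*146 = (-12 - 25)*146 = -37*146 = -5402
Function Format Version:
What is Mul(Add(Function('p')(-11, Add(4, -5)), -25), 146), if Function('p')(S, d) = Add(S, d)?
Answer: -5402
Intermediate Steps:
Mul(Add(Function('p')(-11, Add(4, -5)), -25), 146) = Mul(Add(Add(-11, Add(4, -5)), -25), 146) = Mul(Add(Add(-11, -1), -25), 146) = Mul(Add(-12, -25), 146) = Mul(-37, 146) = -5402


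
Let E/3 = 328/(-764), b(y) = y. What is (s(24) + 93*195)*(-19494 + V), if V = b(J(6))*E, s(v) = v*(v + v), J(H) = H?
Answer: -71840796210/191 ≈ -3.7613e+8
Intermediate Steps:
E = -246/191 (E = 3*(328/(-764)) = 3*(328*(-1/764)) = 3*(-82/191) = -246/191 ≈ -1.2880)
s(v) = 2*v² (s(v) = v*(2*v) = 2*v²)
V = -1476/191 (V = 6*(-246/191) = -1476/191 ≈ -7.7277)
(s(24) + 93*195)*(-19494 + V) = (2*24² + 93*195)*(-19494 - 1476/191) = (2*576 + 18135)*(-3724830/191) = (1152 + 18135)*(-3724830/191) = 19287*(-3724830/191) = -71840796210/191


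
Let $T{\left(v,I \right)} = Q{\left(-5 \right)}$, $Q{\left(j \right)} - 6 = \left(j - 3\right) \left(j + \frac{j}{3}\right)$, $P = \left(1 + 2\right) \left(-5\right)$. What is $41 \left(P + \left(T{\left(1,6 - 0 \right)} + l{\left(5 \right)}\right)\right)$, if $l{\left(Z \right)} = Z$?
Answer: $\frac{6068}{3} \approx 2022.7$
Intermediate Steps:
$P = -15$ ($P = 3 \left(-5\right) = -15$)
$Q{\left(j \right)} = 6 + \frac{4 j \left(-3 + j\right)}{3}$ ($Q{\left(j \right)} = 6 + \left(j - 3\right) \left(j + \frac{j}{3}\right) = 6 + \left(-3 + j\right) \left(j + j \frac{1}{3}\right) = 6 + \left(-3 + j\right) \left(j + \frac{j}{3}\right) = 6 + \left(-3 + j\right) \frac{4 j}{3} = 6 + \frac{4 j \left(-3 + j\right)}{3}$)
$T{\left(v,I \right)} = \frac{178}{3}$ ($T{\left(v,I \right)} = 6 - -20 + \frac{4 \left(-5\right)^{2}}{3} = 6 + 20 + \frac{4}{3} \cdot 25 = 6 + 20 + \frac{100}{3} = \frac{178}{3}$)
$41 \left(P + \left(T{\left(1,6 - 0 \right)} + l{\left(5 \right)}\right)\right) = 41 \left(-15 + \left(\frac{178}{3} + 5\right)\right) = 41 \left(-15 + \frac{193}{3}\right) = 41 \cdot \frac{148}{3} = \frac{6068}{3}$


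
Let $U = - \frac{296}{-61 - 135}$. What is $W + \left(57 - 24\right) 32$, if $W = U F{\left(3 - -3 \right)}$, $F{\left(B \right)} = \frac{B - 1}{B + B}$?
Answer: $\frac{310649}{294} \approx 1056.6$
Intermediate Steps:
$F{\left(B \right)} = \frac{-1 + B}{2 B}$
$U = \frac{74}{49}$ ($U = - \frac{296}{-61 - 135} = - \frac{296}{-196} = \left(-296\right) \left(- \frac{1}{196}\right) = \frac{74}{49} \approx 1.5102$)
$W = \frac{185}{294}$ ($W = \frac{74 \frac{-1 + \left(3 - -3\right)}{2 \left(3 - -3\right)}}{49} = \frac{74 \frac{-1 + \left(3 + 3\right)}{2 \left(3 + 3\right)}}{49} = \frac{74 \frac{-1 + 6}{2 \cdot 6}}{49} = \frac{74 \cdot \frac{1}{2} \cdot \frac{1}{6} \cdot 5}{49} = \frac{74}{49} \cdot \frac{5}{12} = \frac{185}{294} \approx 0.62925$)
$W + \left(57 - 24\right) 32 = \frac{185}{294} + \left(57 - 24\right) 32 = \frac{185}{294} + 33 \cdot 32 = \frac{185}{294} + 1056 = \frac{310649}{294}$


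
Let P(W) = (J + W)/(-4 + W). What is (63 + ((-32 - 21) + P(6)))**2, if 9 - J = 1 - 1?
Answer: 1225/4 ≈ 306.25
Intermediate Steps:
J = 9 (J = 9 - (1 - 1) = 9 - 1*0 = 9 + 0 = 9)
P(W) = (9 + W)/(-4 + W)
(63 + ((-32 - 21) + P(6)))**2 = (63 + ((-32 - 21) + (9 + 6)/(-4 + 6)))**2 = (63 + (-53 + 15/2))**2 = (63 - 91/2)**2 = (35/2)**2 = 1225/4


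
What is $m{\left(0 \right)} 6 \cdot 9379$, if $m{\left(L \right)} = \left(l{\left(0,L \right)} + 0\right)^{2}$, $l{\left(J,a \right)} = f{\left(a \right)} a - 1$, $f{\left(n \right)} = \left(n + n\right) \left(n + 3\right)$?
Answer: $56274$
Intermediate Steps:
$f{\left(n \right)} = 2 n \left(3 + n\right)$
$l{\left(J,a \right)} = -1 + 2 a^{2} \left(3 + a\right)$ ($l{\left(J,a \right)} = 2 a \left(3 + a\right) a - 1 = 2 a^{2} \left(3 + a\right) - 1 = -1 + 2 a^{2} \left(3 + a\right)$)
$m{\left(L \right)} = \left(-1 + 2 L^{2} \left(3 + L\right)\right)^{2}$ ($m{\left(L \right)} = \left(\left(-1 + 2 L^{2} \left(3 + L\right)\right) + 0\right)^{2} = \left(-1 + 2 L^{2} \left(3 + L\right)\right)^{2}$)
$m{\left(0 \right)} 6 \cdot 9379 = \left(-1 + 2 \cdot 0^{2} \left(3 + 0\right)\right)^{2} \cdot 6 \cdot 9379 = \left(-1 + 2 \cdot 0 \cdot 3\right)^{2} \cdot 6 \cdot 9379 = \left(-1 + 0\right)^{2} \cdot 6 \cdot 9379 = \left(-1\right)^{2} \cdot 6 \cdot 9379 = 1 \cdot 6 \cdot 9379 = 6 \cdot 9379 = 56274$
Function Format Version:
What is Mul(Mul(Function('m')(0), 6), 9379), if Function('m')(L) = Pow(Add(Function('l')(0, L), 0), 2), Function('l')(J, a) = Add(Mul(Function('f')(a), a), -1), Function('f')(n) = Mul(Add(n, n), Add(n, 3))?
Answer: 56274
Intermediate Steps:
Function('f')(n) = Mul(2, n, Add(3, n)) (Function('f')(n) = Mul(Mul(2, n), Add(3, n)) = Mul(2, n, Add(3, n)))
Function('l')(J, a) = Add(-1, Mul(2, Pow(a, 2), Add(3, a))) (Function('l')(J, a) = Add(Mul(Mul(2, a, Add(3, a)), a), -1) = Add(Mul(2, Pow(a, 2), Add(3, a)), -1) = Add(-1, Mul(2, Pow(a, 2), Add(3, a))))
Function('m')(L) = Pow(Add(-1, Mul(2, Pow(L, 2), Add(3, L))), 2) (Function('m')(L) = Pow(Add(Add(-1, Mul(2, Pow(L, 2), Add(3, L))), 0), 2) = Pow(Add(-1, Mul(2, Pow(L, 2), Add(3, L))), 2))
Mul(Mul(Function('m')(0), 6), 9379) = Mul(Mul(Pow(Add(-1, Mul(2, Pow(0, 2), Add(3, 0))), 2), 6), 9379) = Mul(Mul(Pow(Add(-1, Mul(2, 0, 3)), 2), 6), 9379) = Mul(Mul(Pow(Add(-1, 0), 2), 6), 9379) = Mul(Mul(Pow(-1, 2), 6), 9379) = Mul(Mul(1, 6), 9379) = Mul(6, 9379) = 56274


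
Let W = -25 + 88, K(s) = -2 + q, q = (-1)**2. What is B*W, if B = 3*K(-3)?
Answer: -189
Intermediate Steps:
q = 1
K(s) = -1 (K(s) = -2 + 1 = -1)
B = -3 (B = 3*(-1) = -3)
W = 63
B*W = -3*63 = -189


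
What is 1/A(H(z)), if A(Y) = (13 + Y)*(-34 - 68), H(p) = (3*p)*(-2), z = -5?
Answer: -1/4386 ≈ -0.00022800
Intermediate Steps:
H(p) = -6*p
A(Y) = -1326 - 102*Y (A(Y) = (13 + Y)*(-102) = -1326 - 102*Y)
1/A(H(z)) = 1/(-1326 - (-612)*(-5)) = 1/(-1326 - 102*30) = 1/(-1326 - 3060) = 1/(-4386) = -1/4386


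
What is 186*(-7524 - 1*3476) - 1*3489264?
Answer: -5535264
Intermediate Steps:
186*(-7524 - 1*3476) - 1*3489264 = 186*(-7524 - 3476) - 3489264 = 186*(-11000) - 3489264 = -2046000 - 3489264 = -5535264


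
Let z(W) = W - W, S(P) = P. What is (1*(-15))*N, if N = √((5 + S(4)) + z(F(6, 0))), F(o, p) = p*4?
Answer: -45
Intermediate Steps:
F(o, p) = 4*p
z(W) = 0
N = 3 (N = √((5 + 4) + 0) = √(9 + 0) = √9 = 3)
(1*(-15))*N = (1*(-15))*3 = -15*3 = -45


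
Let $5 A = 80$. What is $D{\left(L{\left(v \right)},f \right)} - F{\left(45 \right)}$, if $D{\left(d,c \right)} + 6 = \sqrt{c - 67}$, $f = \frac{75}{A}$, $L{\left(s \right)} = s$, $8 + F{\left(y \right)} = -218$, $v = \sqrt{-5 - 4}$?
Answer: $220 + \frac{i \sqrt{997}}{4} \approx 220.0 + 7.8938 i$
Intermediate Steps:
$v = 3 i$ ($v = \sqrt{-9} = 3 i \approx 3.0 i$)
$F{\left(y \right)} = -226$ ($F{\left(y \right)} = -8 - 218 = -226$)
$A = 16$ ($A = \frac{1}{5} \cdot 80 = 16$)
$f = \frac{75}{16} \approx 4.6875$
$D{\left(d,c \right)} = -6 + \sqrt{-67 + c}$ ($D{\left(d,c \right)} = -6 + \sqrt{c - 67} = -6 + \sqrt{-67 + c}$)
$D{\left(L{\left(v \right)},f \right)} - F{\left(45 \right)} = \left(-6 + \sqrt{-67 + \frac{75}{16}}\right) - -226 = \left(-6 + \sqrt{- \frac{997}{16}}\right) + 226 = \left(-6 + \frac{i \sqrt{997}}{4}\right) + 226 = 220 + \frac{i \sqrt{997}}{4}$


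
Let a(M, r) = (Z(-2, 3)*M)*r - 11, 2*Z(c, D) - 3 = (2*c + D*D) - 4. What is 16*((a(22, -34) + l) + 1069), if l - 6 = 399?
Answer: -528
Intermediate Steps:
l = 405 (l = 6 + 399 = 405)
Z(c, D) = -½ + c + D²/2 (Z(c, D) = 3/2 + ((2*c + D*D) - 4)/2 = 3/2 + ((2*c + D²) - 4)/2 = 3/2 + ((D² + 2*c) - 4)/2 = 3/2 + (-4 + D² + 2*c)/2 = 3/2 + (-2 + c + D²/2) = -½ + c + D²/2)
a(M, r) = -11 + 2*M*r (a(M, r) = ((-½ - 2 + (½)*3²)*M)*r - 11 = ((-½ - 2 + (½)*9)*M)*r - 11 = ((-½ - 2 + 9/2)*M)*r - 11 = (2*M)*r - 11 = 2*M*r - 11 = -11 + 2*M*r)
16*((a(22, -34) + l) + 1069) = 16*(((-11 + 2*22*(-34)) + 405) + 1069) = 16*(((-11 - 1496) + 405) + 1069) = 16*((-1507 + 405) + 1069) = 16*(-1102 + 1069) = 16*(-33) = -528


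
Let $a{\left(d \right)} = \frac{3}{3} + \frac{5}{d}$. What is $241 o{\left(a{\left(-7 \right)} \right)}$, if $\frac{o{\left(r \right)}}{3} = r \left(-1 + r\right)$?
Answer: $- \frac{7230}{49} \approx -147.55$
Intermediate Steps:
$a{\left(d \right)} = 1 + \frac{5}{d}$ ($a{\left(d \right)} = 3 \cdot \frac{1}{3} + \frac{5}{d} = 1 + \frac{5}{d}$)
$o{\left(r \right)} = 3 r \left(-1 + r\right)$
$241 o{\left(a{\left(-7 \right)} \right)} = 241 \cdot 3 \frac{5 - 7}{-7} \left(-1 + \frac{5 - 7}{-7}\right) = 241 \cdot 3 \left(\left(- \frac{1}{7}\right) \left(-2\right)\right) \left(-1 - - \frac{2}{7}\right) = 241 \cdot 3 \cdot \frac{2}{7} \left(-1 + \frac{2}{7}\right) = 241 \cdot 3 \cdot \frac{2}{7} \left(- \frac{5}{7}\right) = 241 \left(- \frac{30}{49}\right) = - \frac{7230}{49}$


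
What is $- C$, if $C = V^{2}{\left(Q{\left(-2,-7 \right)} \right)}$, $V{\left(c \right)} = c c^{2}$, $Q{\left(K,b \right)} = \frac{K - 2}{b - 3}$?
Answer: $- \frac{64}{15625} \approx -0.004096$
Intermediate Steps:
$Q{\left(K,b \right)} = \frac{-2 + K}{-3 + b}$
$V{\left(c \right)} = c^{3}$
$C = \frac{64}{15625}$ ($C = \left(\left(\frac{-2 - 2}{-3 - 7}\right)^{3}\right)^{2} = \left(\left(\frac{1}{-10} \left(-4\right)\right)^{3}\right)^{2} = \left(\left(\left(- \frac{1}{10}\right) \left(-4\right)\right)^{3}\right)^{2} = \left(\left(\frac{2}{5}\right)^{3}\right)^{2} = \left(\frac{8}{125}\right)^{2} = \frac{64}{15625} \approx 0.004096$)
$- C = \left(-1\right) \frac{64}{15625} = - \frac{64}{15625}$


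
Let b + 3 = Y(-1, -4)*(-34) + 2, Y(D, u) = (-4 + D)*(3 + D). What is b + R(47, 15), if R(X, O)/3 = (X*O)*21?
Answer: 44754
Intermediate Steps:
R(X, O) = 63*O*X (R(X, O) = 3*((X*O)*21) = 3*((O*X)*21) = 3*(21*O*X) = 63*O*X)
b = 339 (b = -3 + ((-12 + (-1)² - 1*(-1))*(-34) + 2) = -3 + ((-12 + 1 + 1)*(-34) + 2) = -3 + (-10*(-34) + 2) = -3 + (340 + 2) = -3 + 342 = 339)
b + R(47, 15) = 339 + 63*15*47 = 339 + 44415 = 44754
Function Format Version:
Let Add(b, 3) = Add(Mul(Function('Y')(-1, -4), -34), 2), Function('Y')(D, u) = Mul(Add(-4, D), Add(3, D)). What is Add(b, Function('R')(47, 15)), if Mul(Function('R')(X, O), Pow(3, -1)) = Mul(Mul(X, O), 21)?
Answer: 44754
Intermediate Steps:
Function('R')(X, O) = Mul(63, O, X) (Function('R')(X, O) = Mul(3, Mul(Mul(X, O), 21)) = Mul(3, Mul(Mul(O, X), 21)) = Mul(3, Mul(21, O, X)) = Mul(63, O, X))
b = 339 (b = Add(-3, Add(Mul(Add(-12, Pow(-1, 2), Mul(-1, -1)), -34), 2)) = Add(-3, Add(Mul(Add(-12, 1, 1), -34), 2)) = Add(-3, Add(Mul(-10, -34), 2)) = Add(-3, Add(340, 2)) = Add(-3, 342) = 339)
Add(b, Function('R')(47, 15)) = Add(339, Mul(63, 15, 47)) = Add(339, 44415) = 44754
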